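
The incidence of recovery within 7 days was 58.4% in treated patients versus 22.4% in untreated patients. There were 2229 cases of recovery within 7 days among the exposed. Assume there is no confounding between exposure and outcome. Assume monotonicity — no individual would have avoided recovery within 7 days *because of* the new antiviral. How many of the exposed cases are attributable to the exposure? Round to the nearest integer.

p₁ = 0.584, p₀ = 0.224.
PN = (p₁ − p₀)/p₁ = (0.584 − 0.224) / 0.584 ≈ 0.61644.
Attributable cases ≈ PN × (exposed cases) = 0.61644 × 2229 ≈ 1374.04.

about 1374 cases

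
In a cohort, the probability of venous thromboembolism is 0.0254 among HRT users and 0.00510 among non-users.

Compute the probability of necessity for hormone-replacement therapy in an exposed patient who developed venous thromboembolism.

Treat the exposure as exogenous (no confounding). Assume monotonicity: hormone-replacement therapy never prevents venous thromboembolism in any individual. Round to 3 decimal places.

PN ≈ 0.799

Let p₁ = 0.0254, p₀ = 0.0051.
Under exogeneity and monotonicity, PN = (p₁ − p₀) / p₁.
PN = (0.0254 − 0.0051) / 0.0254 = 0.0203 / 0.0254 ≈ 0.7992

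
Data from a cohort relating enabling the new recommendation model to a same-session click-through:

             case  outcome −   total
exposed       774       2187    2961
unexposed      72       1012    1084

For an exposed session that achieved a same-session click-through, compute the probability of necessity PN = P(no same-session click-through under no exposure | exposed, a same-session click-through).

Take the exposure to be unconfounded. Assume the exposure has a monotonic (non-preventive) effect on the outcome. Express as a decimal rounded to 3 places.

p₁ = P(outcome | exposed) = 774/2961 = 0.2614
p₀ = P(outcome | unexposed) = 72/1084 = 0.066421
Under exogeneity and monotonicity, PN = (p₁ − p₀)/p₁.
PN = (0.2614 − 0.066421) / 0.2614 ≈ 0.7459

PN ≈ 0.746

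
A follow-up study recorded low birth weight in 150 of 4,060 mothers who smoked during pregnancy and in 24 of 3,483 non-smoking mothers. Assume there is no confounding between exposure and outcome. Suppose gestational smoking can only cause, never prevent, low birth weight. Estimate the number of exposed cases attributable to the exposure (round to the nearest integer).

about 122 cases

p₁ = P(outcome | exposed) = 150/4060 = 0.036946
p₀ = P(outcome | unexposed) = 24/3483 = 0.0068906
PN = (p₁ − p₀)/p₁ = (0.036946 − 0.0068906) / 0.036946 ≈ 0.81349.
Attributable cases ≈ PN × (exposed cases) = 0.81349 × 150 ≈ 122.02.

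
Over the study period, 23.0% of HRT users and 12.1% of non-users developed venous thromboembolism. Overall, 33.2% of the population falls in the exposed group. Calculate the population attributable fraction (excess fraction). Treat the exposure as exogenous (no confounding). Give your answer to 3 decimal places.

p₁ = 0.23, p₀ = 0.121.
Overall risk P(Y=1) = π·p₁ + (1−π)·p₀ = 0.332×0.23 + 0.668×0.121 = 0.15719.
Under exogeneity, PAF = [P(Y=1) − p₀] / P(Y=1).
PAF = (0.15719 − 0.121) / 0.15719 ≈ 0.2302

PAF ≈ 0.230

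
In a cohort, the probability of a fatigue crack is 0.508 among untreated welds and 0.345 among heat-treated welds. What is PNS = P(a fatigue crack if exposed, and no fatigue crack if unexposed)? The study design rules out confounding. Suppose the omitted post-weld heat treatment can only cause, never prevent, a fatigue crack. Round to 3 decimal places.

Let p₁ = 0.508, p₀ = 0.345.
Under exogeneity and monotonicity, PNS = p₁ − p₀.
PNS = 0.508 − 0.345 = 0.163

PNS ≈ 0.163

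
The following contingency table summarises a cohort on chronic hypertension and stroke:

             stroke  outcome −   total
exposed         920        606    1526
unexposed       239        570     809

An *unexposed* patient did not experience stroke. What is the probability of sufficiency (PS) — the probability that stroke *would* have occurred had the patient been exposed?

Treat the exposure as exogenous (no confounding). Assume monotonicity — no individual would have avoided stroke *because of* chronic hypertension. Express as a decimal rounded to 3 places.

p₁ = P(outcome | exposed) = 920/1526 = 0.60288
p₀ = P(outcome | unexposed) = 239/809 = 0.29543
Under exogeneity and monotonicity, PS = (p₁ − p₀)/(1 − p₀).
PS = (0.60288 − 0.29543) / 0.70457 ≈ 0.4364

PS ≈ 0.436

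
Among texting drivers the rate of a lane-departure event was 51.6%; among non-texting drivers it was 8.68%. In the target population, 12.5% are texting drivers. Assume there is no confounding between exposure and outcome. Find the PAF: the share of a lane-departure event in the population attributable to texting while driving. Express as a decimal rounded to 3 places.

p₁ = 0.516, p₀ = 0.0868.
Overall risk P(Y=1) = π·p₁ + (1−π)·p₀ = 0.125×0.516 + 0.875×0.0868 = 0.14045.
Under exogeneity, PAF = [P(Y=1) − p₀] / P(Y=1).
PAF = (0.14045 − 0.0868) / 0.14045 ≈ 0.3820

PAF ≈ 0.382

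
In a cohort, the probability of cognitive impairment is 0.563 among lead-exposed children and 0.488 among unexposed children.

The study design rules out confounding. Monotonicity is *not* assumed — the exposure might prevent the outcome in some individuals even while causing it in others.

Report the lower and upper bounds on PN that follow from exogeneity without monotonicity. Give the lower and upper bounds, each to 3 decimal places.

0.133 ≤ PN ≤ 0.909

Let p₁ = 0.563, p₀ = 0.488.
Under exogeneity alone the bounds on PN are max{0,(p₁−p₀)/p₁} ≤ PN ≤ min{1,(1−p₀)/p₁}.
  lower = (p₁ − p₀)/p₁ = 0.075 / 0.563 ≈ 0.1332
  upper = min{1, (1 − p₀)/p₁} = 0.512 / 0.563 ≈ 0.9094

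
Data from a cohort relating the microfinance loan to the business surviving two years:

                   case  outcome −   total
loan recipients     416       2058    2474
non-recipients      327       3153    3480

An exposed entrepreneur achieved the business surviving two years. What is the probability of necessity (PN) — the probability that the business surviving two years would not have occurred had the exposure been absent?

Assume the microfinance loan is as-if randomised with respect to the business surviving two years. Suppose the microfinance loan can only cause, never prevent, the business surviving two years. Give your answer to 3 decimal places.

PN ≈ 0.441

p₁ = P(outcome | exposed) = 416/2474 = 0.16815
p₀ = P(outcome | unexposed) = 327/3480 = 0.093966
Under exogeneity and monotonicity, PN = (p₁ − p₀)/p₁.
PN = (0.16815 − 0.093966) / 0.16815 ≈ 0.4412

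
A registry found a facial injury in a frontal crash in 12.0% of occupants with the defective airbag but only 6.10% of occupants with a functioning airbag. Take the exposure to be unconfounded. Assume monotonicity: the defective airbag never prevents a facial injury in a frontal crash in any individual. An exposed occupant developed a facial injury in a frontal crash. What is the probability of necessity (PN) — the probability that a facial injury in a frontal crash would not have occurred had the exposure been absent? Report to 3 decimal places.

p₁ = 0.12, p₀ = 0.061.
Under exogeneity and monotonicity, PN = (p₁ − p₀) / p₁.
PN = (0.12 − 0.061) / 0.12 = 0.059 / 0.12 ≈ 0.4917

PN ≈ 0.492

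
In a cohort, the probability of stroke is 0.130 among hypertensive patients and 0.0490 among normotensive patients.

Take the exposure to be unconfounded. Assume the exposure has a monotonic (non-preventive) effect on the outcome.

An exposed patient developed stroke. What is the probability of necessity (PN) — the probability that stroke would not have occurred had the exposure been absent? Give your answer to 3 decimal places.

Let p₁ = 0.13, p₀ = 0.049.
Under exogeneity and monotonicity, PN = (p₁ − p₀) / p₁.
PN = (0.13 − 0.049) / 0.13 = 0.081 / 0.13 ≈ 0.6231

PN ≈ 0.623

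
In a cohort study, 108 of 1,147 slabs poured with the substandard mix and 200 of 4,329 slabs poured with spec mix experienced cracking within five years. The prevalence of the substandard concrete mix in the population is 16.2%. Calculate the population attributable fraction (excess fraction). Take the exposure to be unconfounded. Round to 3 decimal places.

p₁ = P(outcome | exposed) = 108/1147 = 0.094159
p₀ = P(outcome | unexposed) = 200/4329 = 0.0462
Overall risk P(Y=1) = π·p₁ + (1−π)·p₀ = 0.162×0.094159 + 0.838×0.0462 = 0.053969.
Under exogeneity, PAF = [P(Y=1) − p₀] / P(Y=1).
PAF = (0.053969 − 0.0462) / 0.053969 ≈ 0.1440

PAF ≈ 0.144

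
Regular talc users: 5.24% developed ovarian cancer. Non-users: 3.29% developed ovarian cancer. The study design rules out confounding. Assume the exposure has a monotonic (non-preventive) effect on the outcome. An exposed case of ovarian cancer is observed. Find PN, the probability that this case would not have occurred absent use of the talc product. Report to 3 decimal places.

PN ≈ 0.372

p₁ = 0.0524, p₀ = 0.0329.
Under exogeneity and monotonicity, PN = (p₁ − p₀) / p₁.
PN = (0.0524 − 0.0329) / 0.0524 = 0.0195 / 0.0524 ≈ 0.3721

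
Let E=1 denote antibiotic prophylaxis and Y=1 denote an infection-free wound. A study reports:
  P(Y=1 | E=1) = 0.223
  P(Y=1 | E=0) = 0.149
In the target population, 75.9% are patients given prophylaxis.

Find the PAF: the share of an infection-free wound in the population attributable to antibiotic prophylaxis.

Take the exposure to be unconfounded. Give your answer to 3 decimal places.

Let p₁ = 0.223, p₀ = 0.149.
Overall risk P(Y=1) = π·p₁ + (1−π)·p₀ = 0.759×0.223 + 0.241×0.149 = 0.20517.
Under exogeneity, PAF = [P(Y=1) − p₀] / P(Y=1).
PAF = (0.20517 − 0.149) / 0.20517 ≈ 0.2738

PAF ≈ 0.274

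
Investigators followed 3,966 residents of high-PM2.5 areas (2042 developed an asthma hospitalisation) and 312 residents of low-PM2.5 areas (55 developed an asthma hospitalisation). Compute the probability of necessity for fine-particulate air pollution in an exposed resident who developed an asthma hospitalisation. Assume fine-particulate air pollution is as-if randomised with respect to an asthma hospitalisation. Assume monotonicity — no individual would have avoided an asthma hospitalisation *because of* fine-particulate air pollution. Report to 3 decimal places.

p₁ = P(outcome | exposed) = 2042/3966 = 0.51488
p₀ = P(outcome | unexposed) = 55/312 = 0.17628
Under exogeneity and monotonicity, PN = (p₁ − p₀) / p₁.
PN = (0.51488 − 0.17628) / 0.51488 = 0.33859 / 0.51488 ≈ 0.6576

PN ≈ 0.658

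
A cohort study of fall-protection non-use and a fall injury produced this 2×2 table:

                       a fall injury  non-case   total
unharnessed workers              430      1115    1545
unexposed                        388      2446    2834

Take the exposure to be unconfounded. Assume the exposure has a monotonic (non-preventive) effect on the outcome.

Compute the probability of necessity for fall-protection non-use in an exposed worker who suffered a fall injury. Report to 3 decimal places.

PN ≈ 0.508

p₁ = P(outcome | exposed) = 430/1545 = 0.27832
p₀ = P(outcome | unexposed) = 388/2834 = 0.13691
Under exogeneity and monotonicity, PN = (p₁ − p₀) / p₁.
PN = (0.27832 − 0.13691) / 0.27832 = 0.14141 / 0.27832 ≈ 0.5081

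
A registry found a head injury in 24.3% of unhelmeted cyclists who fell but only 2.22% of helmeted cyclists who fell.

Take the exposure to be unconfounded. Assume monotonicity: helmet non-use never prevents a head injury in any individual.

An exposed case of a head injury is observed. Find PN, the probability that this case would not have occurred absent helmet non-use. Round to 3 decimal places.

p₁ = 0.243, p₀ = 0.0222.
Under exogeneity and monotonicity, PN = (p₁ − p₀) / p₁.
PN = (0.243 − 0.0222) / 0.243 = 0.2208 / 0.243 ≈ 0.9086

PN ≈ 0.909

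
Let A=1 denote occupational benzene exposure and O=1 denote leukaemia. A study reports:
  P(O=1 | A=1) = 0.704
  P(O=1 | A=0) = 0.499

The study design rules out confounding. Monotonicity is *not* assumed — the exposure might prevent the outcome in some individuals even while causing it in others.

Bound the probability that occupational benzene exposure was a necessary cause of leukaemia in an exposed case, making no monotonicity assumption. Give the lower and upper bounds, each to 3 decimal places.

0.291 ≤ PN ≤ 0.712

Let p₁ = 0.704, p₀ = 0.499.
Under exogeneity alone the bounds on PN are max{0,(p₁−p₀)/p₁} ≤ PN ≤ min{1,(1−p₀)/p₁}.
  lower = (p₁ − p₀)/p₁ = 0.205 / 0.704 ≈ 0.2912
  upper = min{1, (1 − p₀)/p₁} = 0.501 / 0.704 ≈ 0.7116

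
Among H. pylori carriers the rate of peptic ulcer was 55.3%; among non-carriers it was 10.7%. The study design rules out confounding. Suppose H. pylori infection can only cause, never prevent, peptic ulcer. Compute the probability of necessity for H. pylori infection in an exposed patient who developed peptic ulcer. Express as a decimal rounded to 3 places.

p₁ = 0.553, p₀ = 0.107.
Under exogeneity and monotonicity, PN = (p₁ − p₀) / p₁.
PN = (0.553 − 0.107) / 0.553 = 0.446 / 0.553 ≈ 0.8065

PN ≈ 0.807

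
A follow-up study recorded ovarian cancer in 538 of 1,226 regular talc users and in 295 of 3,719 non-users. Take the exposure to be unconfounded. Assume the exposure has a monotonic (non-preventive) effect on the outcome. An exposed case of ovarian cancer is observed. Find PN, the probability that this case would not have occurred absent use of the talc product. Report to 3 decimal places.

p₁ = P(outcome | exposed) = 538/1226 = 0.43883
p₀ = P(outcome | unexposed) = 295/3719 = 0.079322
Under exogeneity and monotonicity, PN = (p₁ − p₀) / p₁.
PN = (0.43883 − 0.079322) / 0.43883 = 0.3595 / 0.43883 ≈ 0.8192

PN ≈ 0.819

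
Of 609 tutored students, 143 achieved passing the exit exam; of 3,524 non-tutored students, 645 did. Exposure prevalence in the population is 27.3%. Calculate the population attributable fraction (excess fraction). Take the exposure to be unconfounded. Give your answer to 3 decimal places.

PAF ≈ 0.072

p₁ = P(outcome | exposed) = 143/609 = 0.23481
p₀ = P(outcome | unexposed) = 645/3524 = 0.18303
Overall risk P(Y=1) = π·p₁ + (1−π)·p₀ = 0.273×0.23481 + 0.727×0.18303 = 0.19717.
Under exogeneity, PAF = [P(Y=1) − p₀] / P(Y=1).
PAF = (0.19717 − 0.18303) / 0.19717 ≈ 0.0717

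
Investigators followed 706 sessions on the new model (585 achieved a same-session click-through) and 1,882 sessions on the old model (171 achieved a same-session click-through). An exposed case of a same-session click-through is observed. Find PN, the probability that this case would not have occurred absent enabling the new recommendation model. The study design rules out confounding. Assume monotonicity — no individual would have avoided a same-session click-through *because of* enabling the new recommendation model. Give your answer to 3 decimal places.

p₁ = P(outcome | exposed) = 585/706 = 0.82861
p₀ = P(outcome | unexposed) = 171/1882 = 0.090861
Under exogeneity and monotonicity, PN = (p₁ − p₀) / p₁.
PN = (0.82861 − 0.090861) / 0.82861 = 0.73775 / 0.82861 ≈ 0.8903

PN ≈ 0.890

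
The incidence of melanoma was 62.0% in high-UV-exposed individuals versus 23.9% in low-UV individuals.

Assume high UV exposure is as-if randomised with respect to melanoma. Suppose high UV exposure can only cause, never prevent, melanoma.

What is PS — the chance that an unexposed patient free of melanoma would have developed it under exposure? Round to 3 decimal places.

PS ≈ 0.501

p₁ = 0.62, p₀ = 0.239.
Under exogeneity and monotonicity, PS = (p₁ − p₀) / (1 − p₀).
PS = (0.62 − 0.239) / (1 − 0.239) = 0.381 / 0.761 ≈ 0.5007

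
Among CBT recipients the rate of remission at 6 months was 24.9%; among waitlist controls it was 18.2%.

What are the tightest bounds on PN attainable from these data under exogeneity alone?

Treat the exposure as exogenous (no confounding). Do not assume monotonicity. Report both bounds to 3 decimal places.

p₁ = 0.249, p₀ = 0.182.
Under exogeneity alone the bounds on PN are max{0,(p₁−p₀)/p₁} ≤ PN ≤ min{1,(1−p₀)/p₁}.
  lower = (p₁ − p₀)/p₁ = 0.067 / 0.249 ≈ 0.2691
  upper = min{1, (1 − p₀)/p₁} = 0.818 / 0.249 ≈ 3.2851 → capped at 1

0.269 ≤ PN ≤ 1.000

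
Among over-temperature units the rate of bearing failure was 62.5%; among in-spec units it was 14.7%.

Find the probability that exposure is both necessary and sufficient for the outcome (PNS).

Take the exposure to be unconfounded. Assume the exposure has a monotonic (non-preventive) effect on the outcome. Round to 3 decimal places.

p₁ = 0.625, p₀ = 0.147.
Under exogeneity and monotonicity, PNS = p₁ − p₀.
PNS = 0.625 − 0.147 = 0.478

PNS ≈ 0.478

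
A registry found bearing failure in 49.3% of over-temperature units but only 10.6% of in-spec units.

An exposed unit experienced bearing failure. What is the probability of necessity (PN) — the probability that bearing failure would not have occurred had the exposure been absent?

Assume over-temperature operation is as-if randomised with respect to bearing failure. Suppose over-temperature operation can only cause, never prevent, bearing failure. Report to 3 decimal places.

p₁ = 0.493, p₀ = 0.106.
Under exogeneity and monotonicity, PN = (p₁ − p₀) / p₁.
PN = (0.493 − 0.106) / 0.493 = 0.387 / 0.493 ≈ 0.7850

PN ≈ 0.785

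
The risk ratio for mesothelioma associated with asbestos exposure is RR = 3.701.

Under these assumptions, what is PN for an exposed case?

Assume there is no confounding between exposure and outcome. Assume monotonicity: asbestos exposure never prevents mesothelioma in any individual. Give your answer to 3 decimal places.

Under exogeneity and monotonicity, PN = (RR − 1) / RR = 1 − 1/RR.
PN = (3.701 − 1) / 3.701 = 2.701 / 3.701 ≈ 0.7298

PN ≈ 0.730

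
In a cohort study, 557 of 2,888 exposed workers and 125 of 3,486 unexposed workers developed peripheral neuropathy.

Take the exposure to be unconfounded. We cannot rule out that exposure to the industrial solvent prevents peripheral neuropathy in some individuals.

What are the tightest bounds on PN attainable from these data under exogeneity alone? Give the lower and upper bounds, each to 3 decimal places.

p₁ = P(outcome | exposed) = 557/2888 = 0.19287
p₀ = P(outcome | unexposed) = 125/3486 = 0.035858
Under exogeneity alone the bounds on PN are max{0,(p₁−p₀)/p₁} ≤ PN ≤ min{1,(1−p₀)/p₁}.
  lower = (p₁ − p₀)/p₁ = 0.15701 / 0.19287 ≈ 0.8141
  upper = min{1, (1 − p₀)/p₁} = 0.96414 / 0.19287 ≈ 4.9990 → capped at 1

0.814 ≤ PN ≤ 1.000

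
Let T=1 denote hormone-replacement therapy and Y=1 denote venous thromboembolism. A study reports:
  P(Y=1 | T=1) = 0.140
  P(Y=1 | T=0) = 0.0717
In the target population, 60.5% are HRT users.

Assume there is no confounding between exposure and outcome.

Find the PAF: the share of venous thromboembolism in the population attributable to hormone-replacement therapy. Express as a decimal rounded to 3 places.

PAF ≈ 0.366

Let p₁ = 0.14, p₀ = 0.0717.
Overall risk P(Y=1) = π·p₁ + (1−π)·p₀ = 0.605×0.14 + 0.395×0.0717 = 0.11302.
Under exogeneity, PAF = [P(Y=1) − p₀] / P(Y=1).
PAF = (0.11302 − 0.0717) / 0.11302 ≈ 0.3656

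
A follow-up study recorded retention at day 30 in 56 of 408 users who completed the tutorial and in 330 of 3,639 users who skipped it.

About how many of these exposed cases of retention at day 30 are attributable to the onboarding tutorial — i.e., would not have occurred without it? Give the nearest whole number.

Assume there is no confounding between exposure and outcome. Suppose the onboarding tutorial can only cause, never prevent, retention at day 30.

p₁ = P(outcome | exposed) = 56/408 = 0.13725
p₀ = P(outcome | unexposed) = 330/3639 = 0.090684
PN = (p₁ − p₀)/p₁ = (0.13725 − 0.090684) / 0.13725 ≈ 0.33930.
Attributable cases ≈ PN × (exposed cases) = 0.33930 × 56 ≈ 19.00.

about 19 cases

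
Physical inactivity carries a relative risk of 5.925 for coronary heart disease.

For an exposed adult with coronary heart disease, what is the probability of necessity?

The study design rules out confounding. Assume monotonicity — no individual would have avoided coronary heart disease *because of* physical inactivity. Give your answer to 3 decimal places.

Under exogeneity and monotonicity, PN = (RR − 1) / RR = 1 − 1/RR.
PN = (5.925 − 1) / 5.925 = 4.925 / 5.925 ≈ 0.8312

PN ≈ 0.831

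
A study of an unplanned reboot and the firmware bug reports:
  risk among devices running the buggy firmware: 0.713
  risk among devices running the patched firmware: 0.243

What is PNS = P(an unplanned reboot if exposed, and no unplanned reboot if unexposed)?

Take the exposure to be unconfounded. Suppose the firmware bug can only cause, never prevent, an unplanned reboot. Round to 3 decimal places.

PNS ≈ 0.470

Let p₁ = 0.713, p₀ = 0.243.
Under exogeneity and monotonicity, PNS = p₁ − p₀.
PNS = 0.713 − 0.243 = 0.47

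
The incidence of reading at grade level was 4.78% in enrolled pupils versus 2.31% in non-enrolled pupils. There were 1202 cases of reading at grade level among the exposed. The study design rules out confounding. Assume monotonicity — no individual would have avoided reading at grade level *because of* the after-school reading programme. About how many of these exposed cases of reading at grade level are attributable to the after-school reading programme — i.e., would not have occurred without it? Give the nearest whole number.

p₁ = 0.0478, p₀ = 0.0231.
PN = (p₁ − p₀)/p₁ = (0.0478 − 0.0231) / 0.0478 ≈ 0.51674.
Attributable cases ≈ PN × (exposed cases) = 0.51674 × 1202 ≈ 621.12.

about 621 cases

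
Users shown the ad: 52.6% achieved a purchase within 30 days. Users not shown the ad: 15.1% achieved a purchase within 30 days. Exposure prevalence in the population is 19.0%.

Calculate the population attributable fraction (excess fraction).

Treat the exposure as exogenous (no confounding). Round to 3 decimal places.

p₁ = 0.526, p₀ = 0.151.
Overall risk P(Y=1) = π·p₁ + (1−π)·p₀ = 0.19×0.526 + 0.81×0.151 = 0.22225.
Under exogeneity, PAF = [P(Y=1) − p₀] / P(Y=1).
PAF = (0.22225 − 0.151) / 0.22225 ≈ 0.3206

PAF ≈ 0.321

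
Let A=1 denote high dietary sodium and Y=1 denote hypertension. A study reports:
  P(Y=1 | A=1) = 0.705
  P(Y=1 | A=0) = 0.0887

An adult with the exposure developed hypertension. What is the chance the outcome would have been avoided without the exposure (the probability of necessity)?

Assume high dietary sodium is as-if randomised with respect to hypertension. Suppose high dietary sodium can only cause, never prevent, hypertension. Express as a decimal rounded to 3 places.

PN ≈ 0.874

Let p₁ = 0.705, p₀ = 0.0887.
Under exogeneity and monotonicity, PN = (p₁ − p₀) / p₁.
PN = (0.705 − 0.0887) / 0.705 = 0.6163 / 0.705 ≈ 0.8742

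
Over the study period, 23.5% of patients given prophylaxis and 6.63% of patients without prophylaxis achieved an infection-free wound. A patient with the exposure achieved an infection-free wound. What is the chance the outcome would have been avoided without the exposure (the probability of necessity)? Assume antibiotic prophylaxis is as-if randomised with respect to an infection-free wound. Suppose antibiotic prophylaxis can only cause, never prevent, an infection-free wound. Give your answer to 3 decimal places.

PN ≈ 0.718

p₁ = 0.235, p₀ = 0.0663.
Under exogeneity and monotonicity, PN = (p₁ − p₀) / p₁.
PN = (0.235 − 0.0663) / 0.235 = 0.1687 / 0.235 ≈ 0.7179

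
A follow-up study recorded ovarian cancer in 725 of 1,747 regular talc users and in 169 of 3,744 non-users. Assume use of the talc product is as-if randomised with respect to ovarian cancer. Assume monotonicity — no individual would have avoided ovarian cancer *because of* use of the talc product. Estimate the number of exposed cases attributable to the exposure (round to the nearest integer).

about 646 cases

p₁ = P(outcome | exposed) = 725/1747 = 0.415
p₀ = P(outcome | unexposed) = 169/3744 = 0.045139
PN = (p₁ − p₀)/p₁ = (0.415 − 0.045139) / 0.415 ≈ 0.89123.
Attributable cases ≈ PN × (exposed cases) = 0.89123 × 725 ≈ 646.14.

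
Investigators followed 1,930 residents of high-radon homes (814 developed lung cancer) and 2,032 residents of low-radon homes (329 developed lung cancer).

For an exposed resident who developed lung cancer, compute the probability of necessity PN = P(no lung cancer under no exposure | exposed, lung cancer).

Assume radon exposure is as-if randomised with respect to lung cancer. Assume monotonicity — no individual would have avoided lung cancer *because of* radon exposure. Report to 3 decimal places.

PN ≈ 0.616

p₁ = P(outcome | exposed) = 814/1930 = 0.42176
p₀ = P(outcome | unexposed) = 329/2032 = 0.16191
Under exogeneity and monotonicity, PN = (p₁ − p₀) / p₁.
PN = (0.42176 − 0.16191) / 0.42176 = 0.25985 / 0.42176 ≈ 0.6161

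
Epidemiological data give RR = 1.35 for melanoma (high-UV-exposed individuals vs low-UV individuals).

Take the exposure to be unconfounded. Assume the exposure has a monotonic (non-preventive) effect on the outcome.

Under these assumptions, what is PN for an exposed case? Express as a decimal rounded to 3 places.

PN ≈ 0.259

Under exogeneity and monotonicity, PN = (RR − 1) / RR = 1 − 1/RR.
PN = (1.35 − 1) / 1.35 = 0.35 / 1.35 ≈ 0.2593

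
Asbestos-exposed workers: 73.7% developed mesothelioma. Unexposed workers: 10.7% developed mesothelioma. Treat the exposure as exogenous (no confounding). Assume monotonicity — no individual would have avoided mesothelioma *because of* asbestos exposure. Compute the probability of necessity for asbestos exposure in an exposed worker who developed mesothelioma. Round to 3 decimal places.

p₁ = 0.737, p₀ = 0.107.
Under exogeneity and monotonicity, PN = (p₁ − p₀) / p₁.
PN = (0.737 − 0.107) / 0.737 = 0.63 / 0.737 ≈ 0.8548

PN ≈ 0.855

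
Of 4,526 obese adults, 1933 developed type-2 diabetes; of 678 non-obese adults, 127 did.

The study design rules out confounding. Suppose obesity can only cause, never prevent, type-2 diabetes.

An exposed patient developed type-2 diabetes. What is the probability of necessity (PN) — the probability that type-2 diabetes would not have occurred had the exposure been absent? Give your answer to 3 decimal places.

p₁ = P(outcome | exposed) = 1933/4526 = 0.42709
p₀ = P(outcome | unexposed) = 127/678 = 0.18732
Under exogeneity and monotonicity, PN = (p₁ − p₀) / p₁.
PN = (0.42709 − 0.18732) / 0.42709 = 0.23977 / 0.42709 ≈ 0.5614

PN ≈ 0.561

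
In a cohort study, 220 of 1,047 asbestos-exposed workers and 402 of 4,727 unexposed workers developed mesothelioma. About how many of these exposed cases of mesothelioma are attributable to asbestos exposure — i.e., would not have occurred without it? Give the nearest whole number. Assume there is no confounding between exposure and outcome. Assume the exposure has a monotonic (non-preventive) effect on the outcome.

p₁ = P(outcome | exposed) = 220/1047 = 0.21012
p₀ = P(outcome | unexposed) = 402/4727 = 0.085043
PN = (p₁ − p₀)/p₁ = (0.21012 − 0.085043) / 0.21012 ≈ 0.59527.
Attributable cases ≈ PN × (exposed cases) = 0.59527 × 220 ≈ 130.96.

about 131 cases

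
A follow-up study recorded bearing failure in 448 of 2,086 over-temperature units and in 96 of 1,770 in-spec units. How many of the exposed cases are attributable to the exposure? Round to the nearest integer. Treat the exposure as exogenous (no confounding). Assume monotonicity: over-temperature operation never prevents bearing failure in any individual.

about 335 cases

p₁ = P(outcome | exposed) = 448/2086 = 0.21477
p₀ = P(outcome | unexposed) = 96/1770 = 0.054237
PN = (p₁ − p₀)/p₁ = (0.21477 − 0.054237) / 0.21477 ≈ 0.74746.
Attributable cases ≈ PN × (exposed cases) = 0.74746 × 448 ≈ 334.86.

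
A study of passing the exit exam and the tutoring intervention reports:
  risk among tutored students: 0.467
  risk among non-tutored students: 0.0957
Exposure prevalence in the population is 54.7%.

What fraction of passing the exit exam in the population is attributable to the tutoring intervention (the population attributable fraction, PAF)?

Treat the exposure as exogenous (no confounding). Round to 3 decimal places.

PAF ≈ 0.680

Let p₁ = 0.467, p₀ = 0.0957.
Overall risk P(Y=1) = π·p₁ + (1−π)·p₀ = 0.547×0.467 + 0.453×0.0957 = 0.2988.
Under exogeneity, PAF = [P(Y=1) − p₀] / P(Y=1).
PAF = (0.2988 − 0.0957) / 0.2988 ≈ 0.6797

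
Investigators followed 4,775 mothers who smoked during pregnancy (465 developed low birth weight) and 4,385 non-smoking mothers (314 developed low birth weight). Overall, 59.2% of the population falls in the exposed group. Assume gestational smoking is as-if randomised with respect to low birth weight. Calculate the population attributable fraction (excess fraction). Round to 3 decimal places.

PAF ≈ 0.176

p₁ = P(outcome | exposed) = 465/4775 = 0.097382
p₀ = P(outcome | unexposed) = 314/4385 = 0.071608
Overall risk P(Y=1) = π·p₁ + (1−π)·p₀ = 0.592×0.097382 + 0.408×0.071608 = 0.086866.
Under exogeneity, PAF = [P(Y=1) − p₀] / P(Y=1).
PAF = (0.086866 − 0.071608) / 0.086866 ≈ 0.1757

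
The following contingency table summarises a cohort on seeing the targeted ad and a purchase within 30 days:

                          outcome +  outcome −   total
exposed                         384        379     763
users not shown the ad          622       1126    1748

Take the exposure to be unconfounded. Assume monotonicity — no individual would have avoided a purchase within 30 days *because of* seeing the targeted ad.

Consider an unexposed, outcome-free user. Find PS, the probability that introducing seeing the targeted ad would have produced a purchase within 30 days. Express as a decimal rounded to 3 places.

p₁ = P(outcome | exposed) = 384/763 = 0.50328
p₀ = P(outcome | unexposed) = 622/1748 = 0.35584
Under exogeneity and monotonicity, PS = (p₁ − p₀)/(1 − p₀).
PS = (0.50328 − 0.35584) / 0.64416 ≈ 0.2289

PS ≈ 0.229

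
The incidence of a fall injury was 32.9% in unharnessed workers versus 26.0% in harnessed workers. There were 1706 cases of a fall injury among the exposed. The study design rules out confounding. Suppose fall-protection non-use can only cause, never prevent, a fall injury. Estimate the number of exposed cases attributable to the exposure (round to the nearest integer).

p₁ = 0.329, p₀ = 0.26.
PN = (p₁ − p₀)/p₁ = (0.329 − 0.26) / 0.329 ≈ 0.20973.
Attributable cases ≈ PN × (exposed cases) = 0.20973 × 1706 ≈ 357.79.

about 358 cases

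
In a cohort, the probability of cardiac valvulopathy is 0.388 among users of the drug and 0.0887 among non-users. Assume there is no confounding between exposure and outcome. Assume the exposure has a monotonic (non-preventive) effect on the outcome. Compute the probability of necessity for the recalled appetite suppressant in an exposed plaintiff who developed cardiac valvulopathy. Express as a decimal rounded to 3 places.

Let p₁ = 0.388, p₀ = 0.0887.
Under exogeneity and monotonicity, PN = (p₁ − p₀) / p₁.
PN = (0.388 − 0.0887) / 0.388 = 0.2993 / 0.388 ≈ 0.7714

PN ≈ 0.771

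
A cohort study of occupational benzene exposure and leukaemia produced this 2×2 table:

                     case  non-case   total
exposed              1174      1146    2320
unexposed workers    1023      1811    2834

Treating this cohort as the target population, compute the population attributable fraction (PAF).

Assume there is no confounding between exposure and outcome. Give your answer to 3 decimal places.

PAF ≈ 0.153

p₁ = P(outcome | exposed) = 1174/2320 = 0.50603
p₀ = P(outcome | unexposed) = 1023/2834 = 0.36097
Exposure prevalence π = 2320/5154 = 0.45014; overall risk P(Y=1) = 0.42627.
Under exogeneity, PAF = [P(Y=1) − p₀]/P(Y=1).
PAF = (0.42627 − 0.36097) / 0.42627 ≈ 0.1532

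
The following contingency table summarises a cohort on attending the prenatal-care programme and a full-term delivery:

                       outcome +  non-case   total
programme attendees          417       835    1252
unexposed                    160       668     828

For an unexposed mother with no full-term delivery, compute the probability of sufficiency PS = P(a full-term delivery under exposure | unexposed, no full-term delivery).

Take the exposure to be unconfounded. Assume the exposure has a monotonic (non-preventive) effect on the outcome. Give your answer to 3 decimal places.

p₁ = P(outcome | exposed) = 417/1252 = 0.33307
p₀ = P(outcome | unexposed) = 160/828 = 0.19324
Under exogeneity and monotonicity, PS = (p₁ − p₀)/(1 − p₀).
PS = (0.33307 − 0.19324) / 0.80676 ≈ 0.1733

PS ≈ 0.173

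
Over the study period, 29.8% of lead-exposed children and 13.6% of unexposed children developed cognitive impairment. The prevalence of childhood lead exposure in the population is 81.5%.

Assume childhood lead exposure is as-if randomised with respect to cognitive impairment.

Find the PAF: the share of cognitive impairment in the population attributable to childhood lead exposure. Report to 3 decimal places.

PAF ≈ 0.493

p₁ = 0.298, p₀ = 0.136.
Overall risk P(Y=1) = π·p₁ + (1−π)·p₀ = 0.815×0.298 + 0.185×0.136 = 0.26803.
Under exogeneity, PAF = [P(Y=1) − p₀] / P(Y=1).
PAF = (0.26803 − 0.136) / 0.26803 ≈ 0.4926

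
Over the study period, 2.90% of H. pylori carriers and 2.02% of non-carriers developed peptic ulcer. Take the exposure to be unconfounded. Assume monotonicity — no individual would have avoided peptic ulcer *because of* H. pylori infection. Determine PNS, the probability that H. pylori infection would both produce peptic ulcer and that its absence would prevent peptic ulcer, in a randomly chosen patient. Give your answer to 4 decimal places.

p₁ = 0.029, p₀ = 0.0202.
Under exogeneity and monotonicity, PNS = p₁ − p₀.
PNS = 0.029 − 0.0202 = 0.0088

PNS ≈ 0.0088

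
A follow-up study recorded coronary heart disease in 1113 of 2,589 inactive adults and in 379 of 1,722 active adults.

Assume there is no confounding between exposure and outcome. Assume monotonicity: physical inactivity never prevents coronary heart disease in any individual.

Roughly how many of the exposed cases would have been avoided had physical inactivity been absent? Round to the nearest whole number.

p₁ = P(outcome | exposed) = 1113/2589 = 0.4299
p₀ = P(outcome | unexposed) = 379/1722 = 0.22009
PN = (p₁ − p₀)/p₁ = (0.4299 − 0.22009) / 0.4299 ≈ 0.48803.
Attributable cases ≈ PN × (exposed cases) = 0.48803 × 1113 ≈ 543.18.

about 543 cases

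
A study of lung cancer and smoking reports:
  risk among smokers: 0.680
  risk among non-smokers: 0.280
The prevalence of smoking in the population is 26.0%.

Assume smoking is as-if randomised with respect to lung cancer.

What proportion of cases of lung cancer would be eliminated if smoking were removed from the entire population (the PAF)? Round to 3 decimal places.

Let p₁ = 0.68, p₀ = 0.28.
Overall risk P(Y=1) = π·p₁ + (1−π)·p₀ = 0.26×0.68 + 0.74×0.28 = 0.384.
Under exogeneity, PAF = [P(Y=1) − p₀] / P(Y=1).
PAF = (0.384 − 0.28) / 0.384 ≈ 0.2708

PAF ≈ 0.271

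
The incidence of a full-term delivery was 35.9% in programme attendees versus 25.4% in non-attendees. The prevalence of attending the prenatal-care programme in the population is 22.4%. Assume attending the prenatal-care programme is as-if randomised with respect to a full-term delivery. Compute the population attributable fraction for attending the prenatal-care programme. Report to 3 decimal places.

PAF ≈ 0.085

p₁ = 0.359, p₀ = 0.254.
Overall risk P(Y=1) = π·p₁ + (1−π)·p₀ = 0.224×0.359 + 0.776×0.254 = 0.27752.
Under exogeneity, PAF = [P(Y=1) − p₀] / P(Y=1).
PAF = (0.27752 − 0.254) / 0.27752 ≈ 0.0848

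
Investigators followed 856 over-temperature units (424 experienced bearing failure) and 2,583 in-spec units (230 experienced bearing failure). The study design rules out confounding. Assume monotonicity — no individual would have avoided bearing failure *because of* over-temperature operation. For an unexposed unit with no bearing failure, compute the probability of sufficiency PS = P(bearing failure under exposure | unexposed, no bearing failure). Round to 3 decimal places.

PS ≈ 0.446

p₁ = P(outcome | exposed) = 424/856 = 0.49533
p₀ = P(outcome | unexposed) = 230/2583 = 0.089044
Under exogeneity and monotonicity, PS = (p₁ − p₀) / (1 − p₀).
PS = (0.49533 − 0.089044) / (1 − 0.089044) = 0.40628 / 0.91096 ≈ 0.4460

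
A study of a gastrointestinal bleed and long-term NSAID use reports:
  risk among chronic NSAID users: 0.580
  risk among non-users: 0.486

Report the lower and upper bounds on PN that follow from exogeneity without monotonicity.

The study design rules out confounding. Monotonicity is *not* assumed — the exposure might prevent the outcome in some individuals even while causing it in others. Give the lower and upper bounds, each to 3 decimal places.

Let p₁ = 0.58, p₀ = 0.486.
Under exogeneity alone the bounds on PN are max{0,(p₁−p₀)/p₁} ≤ PN ≤ min{1,(1−p₀)/p₁}.
  lower = (p₁ − p₀)/p₁ = 0.094 / 0.58 ≈ 0.1621
  upper = min{1, (1 − p₀)/p₁} = 0.514 / 0.58 ≈ 0.8862

0.162 ≤ PN ≤ 0.886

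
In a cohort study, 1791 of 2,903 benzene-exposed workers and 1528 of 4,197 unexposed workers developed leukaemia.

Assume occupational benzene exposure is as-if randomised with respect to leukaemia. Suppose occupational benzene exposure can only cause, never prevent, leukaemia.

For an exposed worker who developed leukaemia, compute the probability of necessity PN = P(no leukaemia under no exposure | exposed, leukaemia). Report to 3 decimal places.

p₁ = P(outcome | exposed) = 1791/2903 = 0.61695
p₀ = P(outcome | unexposed) = 1528/4197 = 0.36407
Under exogeneity and monotonicity, PN = (p₁ − p₀) / p₁.
PN = (0.61695 − 0.36407) / 0.61695 = 0.25288 / 0.61695 ≈ 0.4099

PN ≈ 0.410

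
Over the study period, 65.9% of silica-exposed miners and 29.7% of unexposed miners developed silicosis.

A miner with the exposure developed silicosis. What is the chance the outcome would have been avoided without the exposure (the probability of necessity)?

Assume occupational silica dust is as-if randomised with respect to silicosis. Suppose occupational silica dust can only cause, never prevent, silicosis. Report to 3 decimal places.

PN ≈ 0.549

p₁ = 0.659, p₀ = 0.297.
Under exogeneity and monotonicity, PN = (p₁ − p₀) / p₁.
PN = (0.659 − 0.297) / 0.659 = 0.362 / 0.659 ≈ 0.5493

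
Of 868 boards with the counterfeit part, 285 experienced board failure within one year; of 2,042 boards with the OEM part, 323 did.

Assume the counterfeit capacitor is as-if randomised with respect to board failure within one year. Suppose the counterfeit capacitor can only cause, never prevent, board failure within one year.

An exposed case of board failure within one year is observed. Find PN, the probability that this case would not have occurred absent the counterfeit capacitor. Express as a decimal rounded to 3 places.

p₁ = P(outcome | exposed) = 285/868 = 0.32834
p₀ = P(outcome | unexposed) = 323/2042 = 0.15818
Under exogeneity and monotonicity, PN = (p₁ − p₀) / p₁.
PN = (0.32834 − 0.15818) / 0.32834 = 0.17016 / 0.32834 ≈ 0.5183

PN ≈ 0.518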